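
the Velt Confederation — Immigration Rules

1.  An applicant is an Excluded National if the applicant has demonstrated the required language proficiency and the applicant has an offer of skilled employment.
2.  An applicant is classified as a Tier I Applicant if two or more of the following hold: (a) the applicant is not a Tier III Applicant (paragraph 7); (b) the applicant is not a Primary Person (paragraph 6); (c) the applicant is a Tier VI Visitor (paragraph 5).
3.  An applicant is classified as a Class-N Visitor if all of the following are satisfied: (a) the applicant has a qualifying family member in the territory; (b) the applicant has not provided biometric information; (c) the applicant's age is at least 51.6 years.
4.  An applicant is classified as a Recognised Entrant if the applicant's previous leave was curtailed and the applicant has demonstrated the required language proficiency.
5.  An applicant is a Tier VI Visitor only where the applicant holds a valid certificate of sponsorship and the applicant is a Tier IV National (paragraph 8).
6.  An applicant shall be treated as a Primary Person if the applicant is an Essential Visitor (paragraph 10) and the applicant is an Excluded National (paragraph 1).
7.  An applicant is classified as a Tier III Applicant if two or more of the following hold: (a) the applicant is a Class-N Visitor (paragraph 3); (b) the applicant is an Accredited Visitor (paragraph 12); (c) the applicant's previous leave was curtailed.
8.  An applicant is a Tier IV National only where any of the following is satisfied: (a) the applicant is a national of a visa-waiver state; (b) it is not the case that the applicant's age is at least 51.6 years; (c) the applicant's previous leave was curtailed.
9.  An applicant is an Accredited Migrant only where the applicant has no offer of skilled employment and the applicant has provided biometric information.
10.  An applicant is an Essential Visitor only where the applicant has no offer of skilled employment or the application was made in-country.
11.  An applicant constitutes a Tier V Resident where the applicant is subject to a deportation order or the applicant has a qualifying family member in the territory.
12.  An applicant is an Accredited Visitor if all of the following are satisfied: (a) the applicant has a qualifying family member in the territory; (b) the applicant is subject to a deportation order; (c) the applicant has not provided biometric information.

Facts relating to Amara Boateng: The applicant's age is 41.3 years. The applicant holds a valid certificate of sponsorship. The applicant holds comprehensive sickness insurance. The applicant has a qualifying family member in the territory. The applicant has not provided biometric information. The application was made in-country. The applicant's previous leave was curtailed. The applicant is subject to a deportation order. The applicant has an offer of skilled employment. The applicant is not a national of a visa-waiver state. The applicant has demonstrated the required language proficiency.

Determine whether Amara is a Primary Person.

paragraph 10 — Essential Visitor: [the applicant has no offer of skilled employment? no] OR [the application was made in-country? yes] → satisfied.
paragraph 1 — Excluded National: [the applicant has demonstrated the required language proficiency? yes] AND [the applicant has an offer of skilled employment? yes] → satisfied.
paragraph 6 — Primary Person: [Essential Visitor (paragraph 10)? yes] AND [Excluded National (paragraph 1)? yes] → satisfied.

Yes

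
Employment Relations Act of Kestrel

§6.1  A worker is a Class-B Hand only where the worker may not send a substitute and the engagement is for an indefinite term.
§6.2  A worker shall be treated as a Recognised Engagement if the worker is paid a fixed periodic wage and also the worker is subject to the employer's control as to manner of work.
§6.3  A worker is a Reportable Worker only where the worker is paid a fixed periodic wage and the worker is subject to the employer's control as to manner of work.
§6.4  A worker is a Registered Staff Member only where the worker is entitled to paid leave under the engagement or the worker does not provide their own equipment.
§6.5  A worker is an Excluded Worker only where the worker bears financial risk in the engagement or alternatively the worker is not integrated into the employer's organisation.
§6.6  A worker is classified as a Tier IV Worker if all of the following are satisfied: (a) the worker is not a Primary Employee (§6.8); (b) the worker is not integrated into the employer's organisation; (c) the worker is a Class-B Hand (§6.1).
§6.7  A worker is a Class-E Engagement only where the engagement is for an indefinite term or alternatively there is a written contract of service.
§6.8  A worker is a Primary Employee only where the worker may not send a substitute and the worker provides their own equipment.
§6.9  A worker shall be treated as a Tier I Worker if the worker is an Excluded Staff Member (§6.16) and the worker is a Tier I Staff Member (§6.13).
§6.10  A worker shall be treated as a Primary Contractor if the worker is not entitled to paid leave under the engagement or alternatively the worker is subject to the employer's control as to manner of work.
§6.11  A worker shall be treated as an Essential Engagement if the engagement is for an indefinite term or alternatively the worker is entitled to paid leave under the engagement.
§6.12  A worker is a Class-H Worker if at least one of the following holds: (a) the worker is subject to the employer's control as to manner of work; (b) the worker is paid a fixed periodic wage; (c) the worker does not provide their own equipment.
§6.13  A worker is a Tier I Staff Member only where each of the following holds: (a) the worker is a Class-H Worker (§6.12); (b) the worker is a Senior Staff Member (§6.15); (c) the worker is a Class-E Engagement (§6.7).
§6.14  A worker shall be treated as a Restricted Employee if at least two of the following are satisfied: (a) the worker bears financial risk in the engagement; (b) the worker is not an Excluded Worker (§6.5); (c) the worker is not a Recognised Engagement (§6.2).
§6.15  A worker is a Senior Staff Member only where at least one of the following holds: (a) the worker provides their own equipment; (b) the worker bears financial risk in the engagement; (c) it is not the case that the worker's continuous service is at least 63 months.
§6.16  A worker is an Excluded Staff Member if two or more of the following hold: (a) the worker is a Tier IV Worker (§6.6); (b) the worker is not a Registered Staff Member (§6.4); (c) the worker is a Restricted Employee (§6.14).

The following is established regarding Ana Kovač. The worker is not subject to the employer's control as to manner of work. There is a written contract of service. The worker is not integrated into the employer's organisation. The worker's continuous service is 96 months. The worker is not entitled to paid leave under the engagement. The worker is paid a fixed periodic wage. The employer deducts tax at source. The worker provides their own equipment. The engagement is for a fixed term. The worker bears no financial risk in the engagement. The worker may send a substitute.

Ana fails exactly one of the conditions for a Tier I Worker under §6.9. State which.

Excluded Staff Member

Under §6.8: the worker may not send a substitute? no; and the worker provides their own equipment? yes. So the worker is not a Primary Employee.
Under §6.1: the worker may not send a substitute? no; and the engagement is for an indefinite term? no. So the worker is not a Class-B Hand.
Under §6.6: not a Primary Employee (§6.8)? yes; and the worker is not integrated into the employer's organisation? yes; and Class-B Hand (§6.1)? no. So the worker is not a Tier IV Worker.
Under §6.4: the worker is entitled to paid leave under the engagement? no; or the worker does not provide their own equipment? no. So the worker is not a Registered Staff Member.
Under §6.5: the worker bears financial risk in the engagement? no; or the worker is not integrated into the employer's organisation? yes. So the worker is an Excluded Worker.
Under §6.2: the worker is paid a fixed periodic wage? yes; and the worker is subject to the employer's control as to manner of work? no. So the worker is not a Recognised Engagement.
Under §6.14: the worker bears financial risk in the engagement? no; not an Excluded Worker (§6.5)? no; not a Recognised Engagement (§6.2)? yes — 1 of 3 hold (need ≥2) → not satisfied.
Under §6.16: Tier IV Worker (§6.6)? no; not a Registered Staff Member (§6.4)? yes; Restricted Employee (§6.14)? no — 1 of 3 hold (need ≥2) → not satisfied.
Under §6.12: the worker is subject to the employer's control as to manner of work? no; or the worker is paid a fixed periodic wage? yes; or the worker does not provide their own equipment? no. So the worker is a Class-H Worker.
Under §6.15: the worker provides their own equipment? yes; or the worker bears financial risk in the engagement? no; or worker's continuous service: 96 months ≥ 63 months? yes, so negated condition no. So the worker is a Senior Staff Member.
Under §6.7: the engagement is for an indefinite term? no; or there is a written contract of service? yes. So the worker is a Class-E Engagement.
Under §6.13: Class-H Worker (§6.12)? yes; and Senior Staff Member (§6.15)? yes; and Class-E Engagement (§6.7)? yes. So the worker is a Tier I Staff Member.
Under §6.9: Excluded Staff Member (§6.16)? no; and Tier I Staff Member (§6.13)? yes. So the worker is not a Tier I Worker.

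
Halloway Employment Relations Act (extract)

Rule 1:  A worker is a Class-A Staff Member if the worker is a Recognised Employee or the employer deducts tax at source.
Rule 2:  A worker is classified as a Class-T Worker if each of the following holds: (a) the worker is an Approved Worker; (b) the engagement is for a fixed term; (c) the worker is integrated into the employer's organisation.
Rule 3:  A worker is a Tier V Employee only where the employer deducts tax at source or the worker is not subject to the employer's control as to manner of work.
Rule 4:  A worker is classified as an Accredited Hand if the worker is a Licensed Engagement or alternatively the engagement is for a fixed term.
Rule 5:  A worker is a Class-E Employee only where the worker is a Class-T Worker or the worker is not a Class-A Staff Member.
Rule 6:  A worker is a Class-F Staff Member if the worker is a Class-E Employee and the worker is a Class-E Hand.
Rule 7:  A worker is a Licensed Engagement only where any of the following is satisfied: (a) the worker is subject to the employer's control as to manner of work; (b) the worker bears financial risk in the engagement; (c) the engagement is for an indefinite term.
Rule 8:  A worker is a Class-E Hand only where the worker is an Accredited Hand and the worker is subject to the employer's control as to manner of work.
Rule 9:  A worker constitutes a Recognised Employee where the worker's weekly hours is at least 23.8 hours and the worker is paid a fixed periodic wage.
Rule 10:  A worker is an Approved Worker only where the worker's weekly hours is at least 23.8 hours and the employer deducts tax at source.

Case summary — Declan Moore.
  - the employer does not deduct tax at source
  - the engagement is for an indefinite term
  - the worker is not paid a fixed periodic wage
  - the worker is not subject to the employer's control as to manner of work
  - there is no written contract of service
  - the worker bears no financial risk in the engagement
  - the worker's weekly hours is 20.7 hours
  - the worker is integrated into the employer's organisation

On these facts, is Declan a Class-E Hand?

rule 7 — Licensed Engagement: [the worker is subject to the employer's control as to manner of work? no] OR [the worker bears financial risk in the engagement? no] OR [the engagement is for an indefinite term? yes] → satisfied.
rule 4 — Accredited Hand: [Licensed Engagement (rule 7)? yes] OR [the engagement is for a fixed term? no] → satisfied.
rule 8 — Class-E Hand: [Accredited Hand (rule 4)? yes] AND [the worker is subject to the employer's control as to manner of work? no] → not satisfied.

No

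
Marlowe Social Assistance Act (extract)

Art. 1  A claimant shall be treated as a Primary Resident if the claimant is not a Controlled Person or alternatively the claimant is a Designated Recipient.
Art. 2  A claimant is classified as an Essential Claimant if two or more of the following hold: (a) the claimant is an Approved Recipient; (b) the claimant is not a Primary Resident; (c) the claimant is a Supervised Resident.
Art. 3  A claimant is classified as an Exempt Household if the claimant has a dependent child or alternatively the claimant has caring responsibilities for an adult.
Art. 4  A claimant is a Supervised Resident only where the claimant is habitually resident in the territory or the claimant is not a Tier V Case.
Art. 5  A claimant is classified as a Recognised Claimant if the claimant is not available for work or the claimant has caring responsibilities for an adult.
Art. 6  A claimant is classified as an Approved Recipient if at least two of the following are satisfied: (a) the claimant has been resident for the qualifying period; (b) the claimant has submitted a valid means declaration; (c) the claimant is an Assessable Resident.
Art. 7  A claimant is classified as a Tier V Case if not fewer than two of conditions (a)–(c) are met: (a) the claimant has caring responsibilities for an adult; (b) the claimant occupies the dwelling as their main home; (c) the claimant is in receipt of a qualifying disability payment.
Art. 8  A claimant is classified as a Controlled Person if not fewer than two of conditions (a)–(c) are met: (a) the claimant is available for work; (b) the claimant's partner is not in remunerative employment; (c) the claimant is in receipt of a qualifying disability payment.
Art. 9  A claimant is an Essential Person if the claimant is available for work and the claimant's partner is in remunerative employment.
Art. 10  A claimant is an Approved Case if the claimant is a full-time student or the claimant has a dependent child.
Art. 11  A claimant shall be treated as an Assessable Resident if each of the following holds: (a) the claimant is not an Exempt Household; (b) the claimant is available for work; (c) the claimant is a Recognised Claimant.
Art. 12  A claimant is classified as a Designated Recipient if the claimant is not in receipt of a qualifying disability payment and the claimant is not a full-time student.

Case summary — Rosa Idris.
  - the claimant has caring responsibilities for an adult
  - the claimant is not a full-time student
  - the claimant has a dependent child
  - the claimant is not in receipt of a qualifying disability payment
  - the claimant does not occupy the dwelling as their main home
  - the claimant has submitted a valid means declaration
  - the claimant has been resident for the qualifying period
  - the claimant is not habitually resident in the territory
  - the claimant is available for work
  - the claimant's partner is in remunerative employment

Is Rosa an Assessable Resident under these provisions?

article 3 — Exempt Household: [the claimant has a dependent child? yes] OR [the claimant has caring responsibilities for an adult? yes] → satisfied.
article 5 — Recognised Claimant: [the claimant is not available for work? no] OR [the claimant has caring responsibilities for an adult? yes] → satisfied.
article 11 — Assessable Resident: [not an Exempt Household (article 3)? no] AND [the claimant is available for work? yes] AND [Recognised Claimant (article 5)? yes] → not satisfied.

No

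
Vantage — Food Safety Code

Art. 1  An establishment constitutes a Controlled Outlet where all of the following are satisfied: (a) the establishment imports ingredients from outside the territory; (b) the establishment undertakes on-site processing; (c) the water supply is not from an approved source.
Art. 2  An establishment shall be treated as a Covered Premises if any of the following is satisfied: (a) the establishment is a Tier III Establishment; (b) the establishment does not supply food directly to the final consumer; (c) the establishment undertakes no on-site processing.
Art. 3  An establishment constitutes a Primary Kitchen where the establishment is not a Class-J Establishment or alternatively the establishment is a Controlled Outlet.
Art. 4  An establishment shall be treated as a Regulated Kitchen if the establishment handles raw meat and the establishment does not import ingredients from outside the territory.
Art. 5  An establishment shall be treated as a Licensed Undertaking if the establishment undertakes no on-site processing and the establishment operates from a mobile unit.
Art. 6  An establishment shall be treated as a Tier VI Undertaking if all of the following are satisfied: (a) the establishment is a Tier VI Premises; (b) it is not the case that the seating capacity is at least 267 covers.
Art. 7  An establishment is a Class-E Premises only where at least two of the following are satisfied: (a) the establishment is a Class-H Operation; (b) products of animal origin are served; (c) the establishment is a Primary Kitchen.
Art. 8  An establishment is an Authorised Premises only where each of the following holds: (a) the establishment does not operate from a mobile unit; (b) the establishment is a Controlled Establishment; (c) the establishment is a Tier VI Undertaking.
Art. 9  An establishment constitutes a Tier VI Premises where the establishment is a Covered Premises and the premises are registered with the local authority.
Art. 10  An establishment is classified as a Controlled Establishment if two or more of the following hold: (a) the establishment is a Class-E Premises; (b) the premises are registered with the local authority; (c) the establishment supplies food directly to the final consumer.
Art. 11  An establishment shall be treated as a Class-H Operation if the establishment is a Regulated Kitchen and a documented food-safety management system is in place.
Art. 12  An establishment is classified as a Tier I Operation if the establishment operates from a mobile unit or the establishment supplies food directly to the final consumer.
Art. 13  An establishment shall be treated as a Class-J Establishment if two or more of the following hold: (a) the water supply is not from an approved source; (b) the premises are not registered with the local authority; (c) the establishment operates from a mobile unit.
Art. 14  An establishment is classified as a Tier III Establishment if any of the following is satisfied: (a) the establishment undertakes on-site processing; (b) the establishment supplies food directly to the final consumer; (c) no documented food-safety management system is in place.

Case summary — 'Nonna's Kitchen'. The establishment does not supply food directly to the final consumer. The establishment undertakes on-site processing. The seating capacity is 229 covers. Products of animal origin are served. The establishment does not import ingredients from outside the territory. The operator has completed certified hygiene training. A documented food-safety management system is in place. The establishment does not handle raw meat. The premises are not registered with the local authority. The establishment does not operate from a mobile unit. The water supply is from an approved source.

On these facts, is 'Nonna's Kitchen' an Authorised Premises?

article 4 — Regulated Kitchen: [the establishment handles raw meat? no] AND [the establishment does not import ingredients from outside the territory? yes] → not satisfied.
article 11 — Class-H Operation: [Regulated Kitchen (article 4)? no] AND [a documented food-safety management system is in place? yes] → not satisfied.
article 13 — Class-J Establishment: the water supply is not from an approved source? no; the premises are not registered with the local authority? yes; the establishment operates from a mobile unit? no — 1 of 3 hold (need ≥2) → not satisfied.
article 1 — Controlled Outlet: [the establishment imports ingredients from outside the territory? no] AND [the establishment undertakes on-site processing? yes] AND [the water supply is not from an approved source? no] → not satisfied.
article 3 — Primary Kitchen: [not a Class-J Establishment (article 13)? yes] OR [Controlled Outlet (article 1)? no] → satisfied.
article 7 — Class-E Premises: Class-H Operation (article 11)? no; products of animal origin are served? yes; Primary Kitchen (article 3)? yes — 2 of 3 hold (need ≥2) → satisfied.
article 10 — Controlled Establishment: Class-E Premises (article 7)? yes; the premises are registered with the local authority? no; the establishment supplies food directly to the final consumer? no — 1 of 3 hold (need ≥2) → not satisfied.
article 14 — Tier III Establishment: [the establishment undertakes on-site processing? yes] OR [the establishment supplies food directly to the final consumer? no] OR [no documented food-safety management system is in place? no] → satisfied.
article 2 — Covered Premises: [Tier III Establishment (article 14)? yes] OR [the establishment does not supply food directly to the final consumer? yes] OR [the establishment undertakes no on-site processing? no] → satisfied.
article 9 — Tier VI Premises: [Covered Premises (article 2)? yes] AND [the premises are registered with the local authority? no] → not satisfied.
article 6 — Tier VI Undertaking: [Tier VI Premises (article 9)? no] AND [seating capacity: 229 covers ≥ 267 covers? no, so negated condition yes] → not satisfied.
article 8 — Authorised Premises: [the establishment does not operate from a mobile unit? yes] AND [Controlled Establishment (article 10)? no] AND [Tier VI Undertaking (article 6)? no] → not satisfied.

No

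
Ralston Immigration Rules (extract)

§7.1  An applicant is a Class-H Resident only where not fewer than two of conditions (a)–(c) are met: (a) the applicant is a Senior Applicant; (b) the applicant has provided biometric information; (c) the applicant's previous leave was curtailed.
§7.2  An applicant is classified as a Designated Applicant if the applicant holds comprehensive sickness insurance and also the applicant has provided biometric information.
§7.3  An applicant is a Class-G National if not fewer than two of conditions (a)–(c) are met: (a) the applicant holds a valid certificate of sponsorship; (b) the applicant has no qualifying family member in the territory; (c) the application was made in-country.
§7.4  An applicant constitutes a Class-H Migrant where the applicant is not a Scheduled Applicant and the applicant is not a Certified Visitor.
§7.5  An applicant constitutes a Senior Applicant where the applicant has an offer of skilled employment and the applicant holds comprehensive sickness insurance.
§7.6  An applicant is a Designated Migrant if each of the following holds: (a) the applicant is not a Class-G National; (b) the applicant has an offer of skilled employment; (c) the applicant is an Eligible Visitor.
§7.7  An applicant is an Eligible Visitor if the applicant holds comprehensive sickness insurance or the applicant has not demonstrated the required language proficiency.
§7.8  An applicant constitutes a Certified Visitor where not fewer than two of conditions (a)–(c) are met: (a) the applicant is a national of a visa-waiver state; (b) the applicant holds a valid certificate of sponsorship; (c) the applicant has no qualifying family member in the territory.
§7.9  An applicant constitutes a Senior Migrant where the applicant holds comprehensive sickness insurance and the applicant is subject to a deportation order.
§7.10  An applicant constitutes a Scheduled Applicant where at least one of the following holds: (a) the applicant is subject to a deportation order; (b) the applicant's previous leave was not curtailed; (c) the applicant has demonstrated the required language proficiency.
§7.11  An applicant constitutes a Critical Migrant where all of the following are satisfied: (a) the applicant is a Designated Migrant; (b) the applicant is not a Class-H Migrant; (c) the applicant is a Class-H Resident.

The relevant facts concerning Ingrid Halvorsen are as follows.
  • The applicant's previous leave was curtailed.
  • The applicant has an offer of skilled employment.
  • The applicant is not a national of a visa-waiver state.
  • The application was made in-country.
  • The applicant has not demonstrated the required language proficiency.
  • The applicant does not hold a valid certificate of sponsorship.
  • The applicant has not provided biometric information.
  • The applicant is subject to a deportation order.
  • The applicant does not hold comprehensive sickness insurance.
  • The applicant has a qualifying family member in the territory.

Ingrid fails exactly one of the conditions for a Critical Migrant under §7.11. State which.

Class-H Resident

§7.3 — Class-G National: the applicant holds a valid certificate of sponsorship? no; the applicant has no qualifying family member in the territory? no; the application was made in-country? yes — 1 of 3 hold (need ≥2) → not satisfied.
§7.7 — Eligible Visitor: [the applicant holds comprehensive sickness insurance? no] OR [the applicant has not demonstrated the required language proficiency? yes] → satisfied.
§7.6 — Designated Migrant: [not a Class-G National (§7.3)? yes] AND [the applicant has an offer of skilled employment? yes] AND [Eligible Visitor (§7.7)? yes] → satisfied.
§7.10 — Scheduled Applicant: [the applicant is subject to a deportation order? yes] OR [the applicant's previous leave was not curtailed? no] OR [the applicant has demonstrated the required language proficiency? no] → satisfied.
§7.8 — Certified Visitor: the applicant is a national of a visa-waiver state? no; the applicant holds a valid certificate of sponsorship? no; the applicant has no qualifying family member in the territory? no — 0 of 3 hold (need ≥2) → not satisfied.
§7.4 — Class-H Migrant: [not a Scheduled Applicant (§7.10)? no] AND [not a Certified Visitor (§7.8)? yes] → not satisfied.
§7.5 — Senior Applicant: [the applicant has an offer of skilled employment? yes] AND [the applicant holds comprehensive sickness insurance? no] → not satisfied.
§7.1 — Class-H Resident: Senior Applicant (§7.5)? no; the applicant has provided biometric information? no; the applicant's previous leave was curtailed? yes — 1 of 3 hold (need ≥2) → not satisfied.
§7.11 — Critical Migrant: [Designated Migrant (§7.6)? yes] AND [not a Class-H Migrant (§7.4)? yes] AND [Class-H Resident (§7.1)? no] → not satisfied.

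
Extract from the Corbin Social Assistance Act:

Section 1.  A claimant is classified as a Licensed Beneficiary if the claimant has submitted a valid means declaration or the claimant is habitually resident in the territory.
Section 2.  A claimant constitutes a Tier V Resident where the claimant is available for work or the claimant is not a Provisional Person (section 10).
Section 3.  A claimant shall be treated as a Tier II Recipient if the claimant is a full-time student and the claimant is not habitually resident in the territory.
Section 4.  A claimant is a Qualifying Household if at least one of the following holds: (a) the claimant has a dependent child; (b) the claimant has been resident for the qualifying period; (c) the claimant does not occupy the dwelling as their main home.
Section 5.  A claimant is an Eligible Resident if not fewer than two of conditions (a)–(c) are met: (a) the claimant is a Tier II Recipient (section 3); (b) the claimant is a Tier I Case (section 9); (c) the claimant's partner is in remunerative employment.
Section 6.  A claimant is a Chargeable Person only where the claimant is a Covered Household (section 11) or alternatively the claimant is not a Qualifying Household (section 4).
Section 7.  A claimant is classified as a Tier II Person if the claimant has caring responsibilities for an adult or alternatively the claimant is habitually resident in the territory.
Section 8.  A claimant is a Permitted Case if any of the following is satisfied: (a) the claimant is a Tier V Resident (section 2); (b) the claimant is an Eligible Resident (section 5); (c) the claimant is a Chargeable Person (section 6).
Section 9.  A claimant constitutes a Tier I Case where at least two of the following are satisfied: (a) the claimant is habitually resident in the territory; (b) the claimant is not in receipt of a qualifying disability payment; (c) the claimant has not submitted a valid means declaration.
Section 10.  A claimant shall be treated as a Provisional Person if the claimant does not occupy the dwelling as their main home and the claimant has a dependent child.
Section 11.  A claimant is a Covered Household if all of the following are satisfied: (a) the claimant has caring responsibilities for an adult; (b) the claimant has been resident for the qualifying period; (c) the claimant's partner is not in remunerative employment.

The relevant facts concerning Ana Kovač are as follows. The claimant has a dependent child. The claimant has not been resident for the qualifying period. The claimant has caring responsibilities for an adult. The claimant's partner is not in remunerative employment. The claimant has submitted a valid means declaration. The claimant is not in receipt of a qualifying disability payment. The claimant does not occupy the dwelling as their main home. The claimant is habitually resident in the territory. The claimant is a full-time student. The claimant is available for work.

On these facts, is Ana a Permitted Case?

Under section 10: the claimant does not occupy the dwelling as their main home? yes; and the claimant has a dependent child? yes. So the claimant is a Provisional Person.
Under section 2: the claimant is available for work? yes; or not a Provisional Person (section 10)? no. So the claimant is a Tier V Resident.
Under section 3: the claimant is a full-time student? yes; and the claimant is not habitually resident in the territory? no. So the claimant is not a Tier II Recipient.
Under section 9: the claimant is habitually resident in the territory? yes; the claimant is not in receipt of a qualifying disability payment? yes; the claimant has not submitted a valid means declaration? no — 2 of 3 hold (need ≥2) → satisfied.
Under section 5: Tier II Recipient (section 3)? no; Tier I Case (section 9)? yes; the claimant's partner is in remunerative employment? no — 1 of 3 hold (need ≥2) → not satisfied.
Under section 11: the claimant has caring responsibilities for an adult? yes; and the claimant has been resident for the qualifying period? no; and the claimant's partner is not in remunerative employment? yes. So the claimant is not a Covered Household.
Under section 4: the claimant has a dependent child? yes; or the claimant has been resident for the qualifying period? no; or the claimant does not occupy the dwelling as their main home? yes. So the claimant is a Qualifying Household.
Under section 6: Covered Household (section 11)? no; or not a Qualifying Household (section 4)? no. So the claimant is not a Chargeable Person.
Under section 8: Tier V Resident (section 2)? yes; or Eligible Resident (section 5)? no; or Chargeable Person (section 6)? no. So the claimant is a Permitted Case.

Yes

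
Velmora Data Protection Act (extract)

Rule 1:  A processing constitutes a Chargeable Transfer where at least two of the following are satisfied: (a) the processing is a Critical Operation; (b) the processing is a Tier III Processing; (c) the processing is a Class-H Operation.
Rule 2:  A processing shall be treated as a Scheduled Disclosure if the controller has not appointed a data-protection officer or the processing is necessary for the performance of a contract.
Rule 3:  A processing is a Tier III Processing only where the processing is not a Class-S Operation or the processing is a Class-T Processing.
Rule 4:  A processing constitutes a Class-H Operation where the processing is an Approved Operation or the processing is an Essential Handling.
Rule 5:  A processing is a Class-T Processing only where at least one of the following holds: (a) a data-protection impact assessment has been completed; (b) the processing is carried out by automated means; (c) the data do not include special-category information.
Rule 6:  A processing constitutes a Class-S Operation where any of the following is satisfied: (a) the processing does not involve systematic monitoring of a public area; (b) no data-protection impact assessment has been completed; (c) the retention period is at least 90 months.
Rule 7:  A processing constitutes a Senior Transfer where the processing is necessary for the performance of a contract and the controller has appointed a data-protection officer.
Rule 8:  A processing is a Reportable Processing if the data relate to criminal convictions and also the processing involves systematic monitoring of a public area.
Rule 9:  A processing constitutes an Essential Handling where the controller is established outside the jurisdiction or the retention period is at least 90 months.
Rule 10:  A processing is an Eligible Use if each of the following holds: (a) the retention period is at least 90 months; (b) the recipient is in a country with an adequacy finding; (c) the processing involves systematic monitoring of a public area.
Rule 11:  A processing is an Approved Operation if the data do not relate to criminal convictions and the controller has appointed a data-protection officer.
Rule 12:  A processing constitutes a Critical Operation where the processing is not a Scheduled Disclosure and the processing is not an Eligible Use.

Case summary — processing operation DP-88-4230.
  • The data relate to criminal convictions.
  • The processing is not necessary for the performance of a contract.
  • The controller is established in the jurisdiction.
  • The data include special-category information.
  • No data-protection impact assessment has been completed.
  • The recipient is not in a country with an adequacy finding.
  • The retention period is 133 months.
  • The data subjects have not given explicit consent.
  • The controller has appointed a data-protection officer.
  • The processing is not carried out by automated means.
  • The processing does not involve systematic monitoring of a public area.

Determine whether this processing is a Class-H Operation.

Yes

rule 11 — Approved Operation: [the data do not relate to criminal convictions? no] AND [the controller has appointed a data-protection officer? yes] → not satisfied.
rule 9 — Essential Handling: [the controller is established outside the jurisdiction? no] OR [retention period: 133 months ≥ 90 months? yes] → satisfied.
rule 4 — Class-H Operation: [Approved Operation (rule 11)? no] OR [Essential Handling (rule 9)? yes] → satisfied.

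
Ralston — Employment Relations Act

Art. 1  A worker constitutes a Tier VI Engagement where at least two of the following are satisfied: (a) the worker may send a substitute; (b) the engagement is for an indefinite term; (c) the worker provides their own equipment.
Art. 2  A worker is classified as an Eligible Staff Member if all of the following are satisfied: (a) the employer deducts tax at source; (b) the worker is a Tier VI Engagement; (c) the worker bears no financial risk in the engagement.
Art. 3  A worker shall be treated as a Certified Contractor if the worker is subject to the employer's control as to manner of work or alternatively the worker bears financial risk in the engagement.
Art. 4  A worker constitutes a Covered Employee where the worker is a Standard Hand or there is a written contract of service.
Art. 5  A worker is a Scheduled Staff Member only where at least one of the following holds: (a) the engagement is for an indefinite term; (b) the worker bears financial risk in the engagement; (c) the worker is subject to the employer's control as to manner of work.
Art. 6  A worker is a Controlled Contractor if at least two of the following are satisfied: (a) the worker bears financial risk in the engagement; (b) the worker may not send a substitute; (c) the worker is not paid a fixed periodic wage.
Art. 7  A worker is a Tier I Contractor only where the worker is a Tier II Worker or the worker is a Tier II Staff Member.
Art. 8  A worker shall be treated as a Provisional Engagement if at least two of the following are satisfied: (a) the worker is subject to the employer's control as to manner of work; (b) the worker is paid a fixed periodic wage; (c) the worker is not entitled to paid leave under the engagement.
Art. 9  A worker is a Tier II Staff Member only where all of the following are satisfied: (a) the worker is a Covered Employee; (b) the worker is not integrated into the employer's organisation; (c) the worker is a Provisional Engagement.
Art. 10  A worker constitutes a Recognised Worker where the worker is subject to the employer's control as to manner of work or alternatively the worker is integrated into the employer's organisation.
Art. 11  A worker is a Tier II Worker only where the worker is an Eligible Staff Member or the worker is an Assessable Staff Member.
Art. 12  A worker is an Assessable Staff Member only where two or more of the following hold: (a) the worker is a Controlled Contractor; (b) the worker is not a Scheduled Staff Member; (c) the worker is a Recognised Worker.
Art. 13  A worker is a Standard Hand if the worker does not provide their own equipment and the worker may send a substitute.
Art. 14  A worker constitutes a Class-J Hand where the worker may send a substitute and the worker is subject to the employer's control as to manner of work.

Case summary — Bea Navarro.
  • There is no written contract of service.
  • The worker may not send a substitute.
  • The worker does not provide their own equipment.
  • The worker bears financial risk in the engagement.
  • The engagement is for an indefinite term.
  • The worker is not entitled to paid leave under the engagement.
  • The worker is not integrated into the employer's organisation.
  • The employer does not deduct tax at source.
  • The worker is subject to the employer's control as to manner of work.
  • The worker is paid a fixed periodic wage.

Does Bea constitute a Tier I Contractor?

Yes

Under article 1: the worker may send a substitute? no; the engagement is for an indefinite term? yes; the worker provides their own equipment? no — 1 of 3 hold (need ≥2) → not satisfied.
Under article 2: the employer deducts tax at source? no; and Tier VI Engagement (article 1)? no; and the worker bears no financial risk in the engagement? no. So the worker is not an Eligible Staff Member.
Under article 6: the worker bears financial risk in the engagement? yes; the worker may not send a substitute? yes; the worker is not paid a fixed periodic wage? no — 2 of 3 hold (need ≥2) → satisfied.
Under article 5: the engagement is for an indefinite term? yes; or the worker bears financial risk in the engagement? yes; or the worker is subject to the employer's control as to manner of work? yes. So the worker is a Scheduled Staff Member.
Under article 10: the worker is subject to the employer's control as to manner of work? yes; or the worker is integrated into the employer's organisation? no. So the worker is a Recognised Worker.
Under article 12: Controlled Contractor (article 6)? yes; not a Scheduled Staff Member (article 5)? no; Recognised Worker (article 10)? yes — 2 of 3 hold (need ≥2) → satisfied.
Under article 11: Eligible Staff Member (article 2)? no; or Assessable Staff Member (article 12)? yes. So the worker is a Tier II Worker.
Under article 13: the worker does not provide their own equipment? yes; and the worker may send a substitute? no. So the worker is not a Standard Hand.
Under article 4: Standard Hand (article 13)? no; or there is a written contract of service? no. So the worker is not a Covered Employee.
Under article 8: the worker is subject to the employer's control as to manner of work? yes; the worker is paid a fixed periodic wage? yes; the worker is not entitled to paid leave under the engagement? yes — 3 of 3 hold (need ≥2) → satisfied.
Under article 9: Covered Employee (article 4)? no; and the worker is not integrated into the employer's organisation? yes; and Provisional Engagement (article 8)? yes. So the worker is not a Tier II Staff Member.
Under article 7: Tier II Worker (article 11)? yes; or Tier II Staff Member (article 9)? no. So the worker is a Tier I Contractor.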